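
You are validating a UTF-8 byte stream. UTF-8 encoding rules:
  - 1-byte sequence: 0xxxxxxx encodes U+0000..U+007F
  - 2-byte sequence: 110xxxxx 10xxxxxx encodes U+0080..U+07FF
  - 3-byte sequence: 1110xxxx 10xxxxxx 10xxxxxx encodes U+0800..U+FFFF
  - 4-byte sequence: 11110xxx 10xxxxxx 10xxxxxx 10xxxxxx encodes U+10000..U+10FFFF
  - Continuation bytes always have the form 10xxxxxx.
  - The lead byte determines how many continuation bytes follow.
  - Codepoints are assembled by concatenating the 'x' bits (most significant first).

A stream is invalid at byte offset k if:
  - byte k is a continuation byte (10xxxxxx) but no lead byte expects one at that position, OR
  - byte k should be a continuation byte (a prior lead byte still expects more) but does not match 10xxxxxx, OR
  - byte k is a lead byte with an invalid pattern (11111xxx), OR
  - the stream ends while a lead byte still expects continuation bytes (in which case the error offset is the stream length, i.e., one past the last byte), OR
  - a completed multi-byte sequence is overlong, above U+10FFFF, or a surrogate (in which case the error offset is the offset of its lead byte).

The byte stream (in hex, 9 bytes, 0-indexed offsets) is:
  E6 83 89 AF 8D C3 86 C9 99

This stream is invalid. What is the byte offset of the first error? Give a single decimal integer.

Answer: 3

Derivation:
Byte[0]=E6: 3-byte lead, need 2 cont bytes. acc=0x6
Byte[1]=83: continuation. acc=(acc<<6)|0x03=0x183
Byte[2]=89: continuation. acc=(acc<<6)|0x09=0x60C9
Completed: cp=U+60C9 (starts at byte 0)
Byte[3]=AF: INVALID lead byte (not 0xxx/110x/1110/11110)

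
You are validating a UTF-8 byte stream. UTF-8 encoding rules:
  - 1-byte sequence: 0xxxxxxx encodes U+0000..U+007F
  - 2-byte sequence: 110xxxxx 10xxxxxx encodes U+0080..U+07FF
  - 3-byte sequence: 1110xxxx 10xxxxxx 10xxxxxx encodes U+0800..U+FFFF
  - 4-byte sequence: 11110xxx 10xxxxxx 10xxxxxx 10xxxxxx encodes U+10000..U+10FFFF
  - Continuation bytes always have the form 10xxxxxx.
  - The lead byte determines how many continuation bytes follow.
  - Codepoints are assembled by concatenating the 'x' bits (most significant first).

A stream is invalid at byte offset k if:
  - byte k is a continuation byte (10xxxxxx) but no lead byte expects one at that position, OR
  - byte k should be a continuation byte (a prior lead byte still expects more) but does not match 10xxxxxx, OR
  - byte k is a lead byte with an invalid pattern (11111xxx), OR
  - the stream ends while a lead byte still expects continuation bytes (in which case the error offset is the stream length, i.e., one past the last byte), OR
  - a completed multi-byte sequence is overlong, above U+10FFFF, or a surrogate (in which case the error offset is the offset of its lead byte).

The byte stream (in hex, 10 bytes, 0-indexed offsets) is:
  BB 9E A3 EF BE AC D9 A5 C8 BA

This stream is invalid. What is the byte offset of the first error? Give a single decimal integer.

Answer: 0

Derivation:
Byte[0]=BB: INVALID lead byte (not 0xxx/110x/1110/11110)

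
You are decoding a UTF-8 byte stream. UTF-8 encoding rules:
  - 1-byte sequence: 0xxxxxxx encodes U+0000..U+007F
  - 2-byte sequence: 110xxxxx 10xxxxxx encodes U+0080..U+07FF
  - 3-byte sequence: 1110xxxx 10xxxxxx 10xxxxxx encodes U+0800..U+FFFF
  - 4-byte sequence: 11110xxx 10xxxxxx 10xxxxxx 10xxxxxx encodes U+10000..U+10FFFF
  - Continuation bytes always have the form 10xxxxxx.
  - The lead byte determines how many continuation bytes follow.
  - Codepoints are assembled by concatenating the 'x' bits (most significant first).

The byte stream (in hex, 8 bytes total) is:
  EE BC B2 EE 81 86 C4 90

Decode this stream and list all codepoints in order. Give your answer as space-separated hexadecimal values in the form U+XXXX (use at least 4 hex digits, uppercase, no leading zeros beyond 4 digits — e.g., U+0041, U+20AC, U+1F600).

Byte[0]=EE: 3-byte lead, need 2 cont bytes. acc=0xE
Byte[1]=BC: continuation. acc=(acc<<6)|0x3C=0x3BC
Byte[2]=B2: continuation. acc=(acc<<6)|0x32=0xEF32
Completed: cp=U+EF32 (starts at byte 0)
Byte[3]=EE: 3-byte lead, need 2 cont bytes. acc=0xE
Byte[4]=81: continuation. acc=(acc<<6)|0x01=0x381
Byte[5]=86: continuation. acc=(acc<<6)|0x06=0xE046
Completed: cp=U+E046 (starts at byte 3)
Byte[6]=C4: 2-byte lead, need 1 cont bytes. acc=0x4
Byte[7]=90: continuation. acc=(acc<<6)|0x10=0x110
Completed: cp=U+0110 (starts at byte 6)

Answer: U+EF32 U+E046 U+0110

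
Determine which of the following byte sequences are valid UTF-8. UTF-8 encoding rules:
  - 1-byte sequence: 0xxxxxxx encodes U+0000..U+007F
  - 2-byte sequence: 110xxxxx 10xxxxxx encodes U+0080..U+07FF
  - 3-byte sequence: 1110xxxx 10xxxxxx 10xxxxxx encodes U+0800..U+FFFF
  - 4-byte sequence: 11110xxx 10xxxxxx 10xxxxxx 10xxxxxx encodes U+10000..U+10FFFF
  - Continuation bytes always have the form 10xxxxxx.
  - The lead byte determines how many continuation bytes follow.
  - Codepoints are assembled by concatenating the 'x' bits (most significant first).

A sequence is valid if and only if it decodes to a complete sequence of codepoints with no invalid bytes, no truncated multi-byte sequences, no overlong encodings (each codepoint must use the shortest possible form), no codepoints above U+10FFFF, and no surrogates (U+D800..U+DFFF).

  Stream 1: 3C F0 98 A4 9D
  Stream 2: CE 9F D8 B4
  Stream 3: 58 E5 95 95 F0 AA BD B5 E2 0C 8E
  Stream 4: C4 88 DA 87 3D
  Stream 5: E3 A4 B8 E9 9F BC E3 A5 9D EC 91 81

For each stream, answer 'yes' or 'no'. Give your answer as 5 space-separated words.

Answer: yes yes no yes yes

Derivation:
Stream 1: decodes cleanly. VALID
Stream 2: decodes cleanly. VALID
Stream 3: error at byte offset 9. INVALID
Stream 4: decodes cleanly. VALID
Stream 5: decodes cleanly. VALID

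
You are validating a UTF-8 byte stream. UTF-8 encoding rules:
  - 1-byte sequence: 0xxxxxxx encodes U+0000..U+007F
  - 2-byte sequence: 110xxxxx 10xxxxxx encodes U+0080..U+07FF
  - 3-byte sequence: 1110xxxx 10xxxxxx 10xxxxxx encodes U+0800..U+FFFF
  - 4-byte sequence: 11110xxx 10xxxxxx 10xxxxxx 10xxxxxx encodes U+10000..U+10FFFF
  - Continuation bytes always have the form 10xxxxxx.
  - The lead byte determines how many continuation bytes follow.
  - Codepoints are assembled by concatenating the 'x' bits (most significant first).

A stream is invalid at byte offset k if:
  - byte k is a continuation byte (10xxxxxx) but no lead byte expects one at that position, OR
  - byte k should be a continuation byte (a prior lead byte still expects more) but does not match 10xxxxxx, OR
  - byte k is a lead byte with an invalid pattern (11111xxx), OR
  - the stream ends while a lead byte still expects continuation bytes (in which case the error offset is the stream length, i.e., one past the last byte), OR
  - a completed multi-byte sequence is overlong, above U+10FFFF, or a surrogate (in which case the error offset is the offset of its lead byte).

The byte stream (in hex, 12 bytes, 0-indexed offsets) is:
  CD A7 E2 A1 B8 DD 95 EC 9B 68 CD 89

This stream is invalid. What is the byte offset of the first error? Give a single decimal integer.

Answer: 9

Derivation:
Byte[0]=CD: 2-byte lead, need 1 cont bytes. acc=0xD
Byte[1]=A7: continuation. acc=(acc<<6)|0x27=0x367
Completed: cp=U+0367 (starts at byte 0)
Byte[2]=E2: 3-byte lead, need 2 cont bytes. acc=0x2
Byte[3]=A1: continuation. acc=(acc<<6)|0x21=0xA1
Byte[4]=B8: continuation. acc=(acc<<6)|0x38=0x2878
Completed: cp=U+2878 (starts at byte 2)
Byte[5]=DD: 2-byte lead, need 1 cont bytes. acc=0x1D
Byte[6]=95: continuation. acc=(acc<<6)|0x15=0x755
Completed: cp=U+0755 (starts at byte 5)
Byte[7]=EC: 3-byte lead, need 2 cont bytes. acc=0xC
Byte[8]=9B: continuation. acc=(acc<<6)|0x1B=0x31B
Byte[9]=68: expected 10xxxxxx continuation. INVALID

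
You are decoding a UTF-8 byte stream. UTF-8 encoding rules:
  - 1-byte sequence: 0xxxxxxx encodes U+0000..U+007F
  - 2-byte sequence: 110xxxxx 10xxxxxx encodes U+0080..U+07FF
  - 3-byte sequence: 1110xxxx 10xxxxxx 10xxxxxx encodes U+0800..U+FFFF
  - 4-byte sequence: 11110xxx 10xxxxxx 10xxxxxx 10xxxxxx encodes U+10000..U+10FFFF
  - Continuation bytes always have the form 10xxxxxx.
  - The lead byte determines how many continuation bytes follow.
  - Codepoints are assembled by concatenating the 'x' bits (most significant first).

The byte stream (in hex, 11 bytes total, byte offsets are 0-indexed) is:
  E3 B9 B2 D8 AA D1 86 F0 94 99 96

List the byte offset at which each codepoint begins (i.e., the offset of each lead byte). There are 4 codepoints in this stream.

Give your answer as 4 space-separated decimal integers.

Byte[0]=E3: 3-byte lead, need 2 cont bytes. acc=0x3
Byte[1]=B9: continuation. acc=(acc<<6)|0x39=0xF9
Byte[2]=B2: continuation. acc=(acc<<6)|0x32=0x3E72
Completed: cp=U+3E72 (starts at byte 0)
Byte[3]=D8: 2-byte lead, need 1 cont bytes. acc=0x18
Byte[4]=AA: continuation. acc=(acc<<6)|0x2A=0x62A
Completed: cp=U+062A (starts at byte 3)
Byte[5]=D1: 2-byte lead, need 1 cont bytes. acc=0x11
Byte[6]=86: continuation. acc=(acc<<6)|0x06=0x446
Completed: cp=U+0446 (starts at byte 5)
Byte[7]=F0: 4-byte lead, need 3 cont bytes. acc=0x0
Byte[8]=94: continuation. acc=(acc<<6)|0x14=0x14
Byte[9]=99: continuation. acc=(acc<<6)|0x19=0x519
Byte[10]=96: continuation. acc=(acc<<6)|0x16=0x14656
Completed: cp=U+14656 (starts at byte 7)

Answer: 0 3 5 7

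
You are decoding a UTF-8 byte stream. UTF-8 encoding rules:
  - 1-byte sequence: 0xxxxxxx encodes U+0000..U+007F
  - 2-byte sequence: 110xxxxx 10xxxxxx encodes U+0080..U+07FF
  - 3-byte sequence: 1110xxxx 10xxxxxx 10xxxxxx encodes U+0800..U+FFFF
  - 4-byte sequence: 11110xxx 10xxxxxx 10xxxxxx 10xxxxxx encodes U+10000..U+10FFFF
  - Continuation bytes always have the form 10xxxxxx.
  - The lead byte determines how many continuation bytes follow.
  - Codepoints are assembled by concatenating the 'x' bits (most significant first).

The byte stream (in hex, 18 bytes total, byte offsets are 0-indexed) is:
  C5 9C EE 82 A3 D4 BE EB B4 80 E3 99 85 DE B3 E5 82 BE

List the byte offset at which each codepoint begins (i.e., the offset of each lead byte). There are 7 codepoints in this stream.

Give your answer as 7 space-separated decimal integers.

Byte[0]=C5: 2-byte lead, need 1 cont bytes. acc=0x5
Byte[1]=9C: continuation. acc=(acc<<6)|0x1C=0x15C
Completed: cp=U+015C (starts at byte 0)
Byte[2]=EE: 3-byte lead, need 2 cont bytes. acc=0xE
Byte[3]=82: continuation. acc=(acc<<6)|0x02=0x382
Byte[4]=A3: continuation. acc=(acc<<6)|0x23=0xE0A3
Completed: cp=U+E0A3 (starts at byte 2)
Byte[5]=D4: 2-byte lead, need 1 cont bytes. acc=0x14
Byte[6]=BE: continuation. acc=(acc<<6)|0x3E=0x53E
Completed: cp=U+053E (starts at byte 5)
Byte[7]=EB: 3-byte lead, need 2 cont bytes. acc=0xB
Byte[8]=B4: continuation. acc=(acc<<6)|0x34=0x2F4
Byte[9]=80: continuation. acc=(acc<<6)|0x00=0xBD00
Completed: cp=U+BD00 (starts at byte 7)
Byte[10]=E3: 3-byte lead, need 2 cont bytes. acc=0x3
Byte[11]=99: continuation. acc=(acc<<6)|0x19=0xD9
Byte[12]=85: continuation. acc=(acc<<6)|0x05=0x3645
Completed: cp=U+3645 (starts at byte 10)
Byte[13]=DE: 2-byte lead, need 1 cont bytes. acc=0x1E
Byte[14]=B3: continuation. acc=(acc<<6)|0x33=0x7B3
Completed: cp=U+07B3 (starts at byte 13)
Byte[15]=E5: 3-byte lead, need 2 cont bytes. acc=0x5
Byte[16]=82: continuation. acc=(acc<<6)|0x02=0x142
Byte[17]=BE: continuation. acc=(acc<<6)|0x3E=0x50BE
Completed: cp=U+50BE (starts at byte 15)

Answer: 0 2 5 7 10 13 15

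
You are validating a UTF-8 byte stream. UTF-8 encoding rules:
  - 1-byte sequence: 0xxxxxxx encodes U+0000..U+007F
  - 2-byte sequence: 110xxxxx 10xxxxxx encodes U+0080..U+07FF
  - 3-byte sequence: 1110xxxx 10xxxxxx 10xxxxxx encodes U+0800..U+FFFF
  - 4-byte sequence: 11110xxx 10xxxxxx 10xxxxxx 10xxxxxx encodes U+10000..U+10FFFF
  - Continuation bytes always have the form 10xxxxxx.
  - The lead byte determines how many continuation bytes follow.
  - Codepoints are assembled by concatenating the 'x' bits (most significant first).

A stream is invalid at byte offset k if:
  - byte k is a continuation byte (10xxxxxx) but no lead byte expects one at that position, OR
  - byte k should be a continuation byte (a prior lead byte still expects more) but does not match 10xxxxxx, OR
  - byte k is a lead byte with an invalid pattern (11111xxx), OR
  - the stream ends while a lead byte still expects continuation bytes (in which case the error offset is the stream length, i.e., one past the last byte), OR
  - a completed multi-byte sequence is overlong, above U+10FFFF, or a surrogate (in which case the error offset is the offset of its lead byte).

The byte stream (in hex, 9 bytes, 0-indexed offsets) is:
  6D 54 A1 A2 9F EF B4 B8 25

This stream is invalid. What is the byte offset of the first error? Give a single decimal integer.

Byte[0]=6D: 1-byte ASCII. cp=U+006D
Byte[1]=54: 1-byte ASCII. cp=U+0054
Byte[2]=A1: INVALID lead byte (not 0xxx/110x/1110/11110)

Answer: 2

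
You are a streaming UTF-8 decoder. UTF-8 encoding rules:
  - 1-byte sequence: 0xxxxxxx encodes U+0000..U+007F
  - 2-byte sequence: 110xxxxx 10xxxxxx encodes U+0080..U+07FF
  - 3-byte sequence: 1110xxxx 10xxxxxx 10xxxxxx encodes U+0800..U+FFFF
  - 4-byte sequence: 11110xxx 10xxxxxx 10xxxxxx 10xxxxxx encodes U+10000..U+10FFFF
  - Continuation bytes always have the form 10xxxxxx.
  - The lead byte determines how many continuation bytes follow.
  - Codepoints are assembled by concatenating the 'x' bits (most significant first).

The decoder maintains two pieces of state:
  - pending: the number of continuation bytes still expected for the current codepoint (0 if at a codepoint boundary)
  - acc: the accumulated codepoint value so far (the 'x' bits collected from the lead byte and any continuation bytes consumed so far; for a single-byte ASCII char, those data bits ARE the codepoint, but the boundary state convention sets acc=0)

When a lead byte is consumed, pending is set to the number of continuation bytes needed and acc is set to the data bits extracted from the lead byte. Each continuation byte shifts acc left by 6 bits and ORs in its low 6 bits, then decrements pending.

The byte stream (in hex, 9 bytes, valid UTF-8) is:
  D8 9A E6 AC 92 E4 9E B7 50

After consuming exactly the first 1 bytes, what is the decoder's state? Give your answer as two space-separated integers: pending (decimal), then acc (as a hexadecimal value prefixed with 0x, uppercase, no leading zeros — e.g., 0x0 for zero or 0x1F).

Byte[0]=D8: 2-byte lead. pending=1, acc=0x18

Answer: 1 0x18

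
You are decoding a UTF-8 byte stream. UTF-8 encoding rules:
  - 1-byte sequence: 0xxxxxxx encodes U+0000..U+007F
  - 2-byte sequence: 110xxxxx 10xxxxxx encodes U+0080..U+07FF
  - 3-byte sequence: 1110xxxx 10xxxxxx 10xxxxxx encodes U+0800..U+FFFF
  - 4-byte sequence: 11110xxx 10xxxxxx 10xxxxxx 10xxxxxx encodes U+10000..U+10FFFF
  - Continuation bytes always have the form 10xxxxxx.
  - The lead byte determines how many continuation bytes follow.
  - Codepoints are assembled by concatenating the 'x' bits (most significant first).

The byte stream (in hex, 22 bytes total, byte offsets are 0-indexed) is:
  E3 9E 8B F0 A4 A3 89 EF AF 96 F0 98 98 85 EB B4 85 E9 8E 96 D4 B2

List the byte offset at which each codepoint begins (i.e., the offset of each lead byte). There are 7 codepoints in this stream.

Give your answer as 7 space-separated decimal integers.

Byte[0]=E3: 3-byte lead, need 2 cont bytes. acc=0x3
Byte[1]=9E: continuation. acc=(acc<<6)|0x1E=0xDE
Byte[2]=8B: continuation. acc=(acc<<6)|0x0B=0x378B
Completed: cp=U+378B (starts at byte 0)
Byte[3]=F0: 4-byte lead, need 3 cont bytes. acc=0x0
Byte[4]=A4: continuation. acc=(acc<<6)|0x24=0x24
Byte[5]=A3: continuation. acc=(acc<<6)|0x23=0x923
Byte[6]=89: continuation. acc=(acc<<6)|0x09=0x248C9
Completed: cp=U+248C9 (starts at byte 3)
Byte[7]=EF: 3-byte lead, need 2 cont bytes. acc=0xF
Byte[8]=AF: continuation. acc=(acc<<6)|0x2F=0x3EF
Byte[9]=96: continuation. acc=(acc<<6)|0x16=0xFBD6
Completed: cp=U+FBD6 (starts at byte 7)
Byte[10]=F0: 4-byte lead, need 3 cont bytes. acc=0x0
Byte[11]=98: continuation. acc=(acc<<6)|0x18=0x18
Byte[12]=98: continuation. acc=(acc<<6)|0x18=0x618
Byte[13]=85: continuation. acc=(acc<<6)|0x05=0x18605
Completed: cp=U+18605 (starts at byte 10)
Byte[14]=EB: 3-byte lead, need 2 cont bytes. acc=0xB
Byte[15]=B4: continuation. acc=(acc<<6)|0x34=0x2F4
Byte[16]=85: continuation. acc=(acc<<6)|0x05=0xBD05
Completed: cp=U+BD05 (starts at byte 14)
Byte[17]=E9: 3-byte lead, need 2 cont bytes. acc=0x9
Byte[18]=8E: continuation. acc=(acc<<6)|0x0E=0x24E
Byte[19]=96: continuation. acc=(acc<<6)|0x16=0x9396
Completed: cp=U+9396 (starts at byte 17)
Byte[20]=D4: 2-byte lead, need 1 cont bytes. acc=0x14
Byte[21]=B2: continuation. acc=(acc<<6)|0x32=0x532
Completed: cp=U+0532 (starts at byte 20)

Answer: 0 3 7 10 14 17 20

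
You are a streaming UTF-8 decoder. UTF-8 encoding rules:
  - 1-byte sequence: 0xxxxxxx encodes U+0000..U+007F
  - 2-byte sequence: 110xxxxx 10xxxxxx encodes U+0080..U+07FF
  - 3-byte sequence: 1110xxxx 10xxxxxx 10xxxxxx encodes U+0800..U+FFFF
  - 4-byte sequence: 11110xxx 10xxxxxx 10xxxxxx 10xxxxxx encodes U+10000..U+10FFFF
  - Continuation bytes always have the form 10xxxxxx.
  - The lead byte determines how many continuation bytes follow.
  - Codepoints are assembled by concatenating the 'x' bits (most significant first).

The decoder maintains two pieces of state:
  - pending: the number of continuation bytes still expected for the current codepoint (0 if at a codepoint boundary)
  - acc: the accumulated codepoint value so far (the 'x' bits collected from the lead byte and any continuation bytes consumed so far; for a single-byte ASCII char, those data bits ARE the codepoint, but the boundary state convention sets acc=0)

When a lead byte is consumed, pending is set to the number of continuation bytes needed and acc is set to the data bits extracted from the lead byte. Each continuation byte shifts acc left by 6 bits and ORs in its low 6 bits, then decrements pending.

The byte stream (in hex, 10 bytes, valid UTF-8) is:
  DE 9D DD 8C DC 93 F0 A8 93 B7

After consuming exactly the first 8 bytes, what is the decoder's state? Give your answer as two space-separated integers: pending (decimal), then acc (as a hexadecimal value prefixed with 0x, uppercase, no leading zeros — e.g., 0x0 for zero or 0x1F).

Answer: 2 0x28

Derivation:
Byte[0]=DE: 2-byte lead. pending=1, acc=0x1E
Byte[1]=9D: continuation. acc=(acc<<6)|0x1D=0x79D, pending=0
Byte[2]=DD: 2-byte lead. pending=1, acc=0x1D
Byte[3]=8C: continuation. acc=(acc<<6)|0x0C=0x74C, pending=0
Byte[4]=DC: 2-byte lead. pending=1, acc=0x1C
Byte[5]=93: continuation. acc=(acc<<6)|0x13=0x713, pending=0
Byte[6]=F0: 4-byte lead. pending=3, acc=0x0
Byte[7]=A8: continuation. acc=(acc<<6)|0x28=0x28, pending=2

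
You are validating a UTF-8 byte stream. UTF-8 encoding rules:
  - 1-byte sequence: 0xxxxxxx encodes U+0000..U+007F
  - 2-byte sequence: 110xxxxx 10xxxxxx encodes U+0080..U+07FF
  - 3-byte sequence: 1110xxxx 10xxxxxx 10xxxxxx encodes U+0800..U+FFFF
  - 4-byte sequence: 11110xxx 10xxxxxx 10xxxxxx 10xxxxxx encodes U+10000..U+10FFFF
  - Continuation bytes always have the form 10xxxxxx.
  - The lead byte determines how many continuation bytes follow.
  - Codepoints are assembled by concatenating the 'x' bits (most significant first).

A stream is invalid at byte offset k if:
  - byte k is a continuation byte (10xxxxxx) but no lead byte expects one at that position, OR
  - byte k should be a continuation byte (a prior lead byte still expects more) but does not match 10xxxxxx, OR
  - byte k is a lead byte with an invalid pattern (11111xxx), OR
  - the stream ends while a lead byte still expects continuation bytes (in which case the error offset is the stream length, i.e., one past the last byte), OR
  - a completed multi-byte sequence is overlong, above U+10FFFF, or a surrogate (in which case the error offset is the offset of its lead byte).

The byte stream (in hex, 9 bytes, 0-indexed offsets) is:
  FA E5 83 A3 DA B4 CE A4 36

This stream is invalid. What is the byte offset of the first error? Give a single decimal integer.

Byte[0]=FA: INVALID lead byte (not 0xxx/110x/1110/11110)

Answer: 0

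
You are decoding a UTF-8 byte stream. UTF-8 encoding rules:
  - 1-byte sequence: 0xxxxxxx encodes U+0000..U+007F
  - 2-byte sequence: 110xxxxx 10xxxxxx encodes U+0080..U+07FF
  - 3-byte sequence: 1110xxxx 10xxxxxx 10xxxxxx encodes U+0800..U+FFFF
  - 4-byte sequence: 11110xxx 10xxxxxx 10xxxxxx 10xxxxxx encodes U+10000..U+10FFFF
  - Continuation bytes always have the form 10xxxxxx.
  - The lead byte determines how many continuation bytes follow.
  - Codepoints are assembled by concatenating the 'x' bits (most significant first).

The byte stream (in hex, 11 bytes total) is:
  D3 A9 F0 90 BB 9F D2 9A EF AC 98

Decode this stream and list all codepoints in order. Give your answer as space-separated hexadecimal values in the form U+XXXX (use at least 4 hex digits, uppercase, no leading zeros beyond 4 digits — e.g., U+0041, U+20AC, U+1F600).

Byte[0]=D3: 2-byte lead, need 1 cont bytes. acc=0x13
Byte[1]=A9: continuation. acc=(acc<<6)|0x29=0x4E9
Completed: cp=U+04E9 (starts at byte 0)
Byte[2]=F0: 4-byte lead, need 3 cont bytes. acc=0x0
Byte[3]=90: continuation. acc=(acc<<6)|0x10=0x10
Byte[4]=BB: continuation. acc=(acc<<6)|0x3B=0x43B
Byte[5]=9F: continuation. acc=(acc<<6)|0x1F=0x10EDF
Completed: cp=U+10EDF (starts at byte 2)
Byte[6]=D2: 2-byte lead, need 1 cont bytes. acc=0x12
Byte[7]=9A: continuation. acc=(acc<<6)|0x1A=0x49A
Completed: cp=U+049A (starts at byte 6)
Byte[8]=EF: 3-byte lead, need 2 cont bytes. acc=0xF
Byte[9]=AC: continuation. acc=(acc<<6)|0x2C=0x3EC
Byte[10]=98: continuation. acc=(acc<<6)|0x18=0xFB18
Completed: cp=U+FB18 (starts at byte 8)

Answer: U+04E9 U+10EDF U+049A U+FB18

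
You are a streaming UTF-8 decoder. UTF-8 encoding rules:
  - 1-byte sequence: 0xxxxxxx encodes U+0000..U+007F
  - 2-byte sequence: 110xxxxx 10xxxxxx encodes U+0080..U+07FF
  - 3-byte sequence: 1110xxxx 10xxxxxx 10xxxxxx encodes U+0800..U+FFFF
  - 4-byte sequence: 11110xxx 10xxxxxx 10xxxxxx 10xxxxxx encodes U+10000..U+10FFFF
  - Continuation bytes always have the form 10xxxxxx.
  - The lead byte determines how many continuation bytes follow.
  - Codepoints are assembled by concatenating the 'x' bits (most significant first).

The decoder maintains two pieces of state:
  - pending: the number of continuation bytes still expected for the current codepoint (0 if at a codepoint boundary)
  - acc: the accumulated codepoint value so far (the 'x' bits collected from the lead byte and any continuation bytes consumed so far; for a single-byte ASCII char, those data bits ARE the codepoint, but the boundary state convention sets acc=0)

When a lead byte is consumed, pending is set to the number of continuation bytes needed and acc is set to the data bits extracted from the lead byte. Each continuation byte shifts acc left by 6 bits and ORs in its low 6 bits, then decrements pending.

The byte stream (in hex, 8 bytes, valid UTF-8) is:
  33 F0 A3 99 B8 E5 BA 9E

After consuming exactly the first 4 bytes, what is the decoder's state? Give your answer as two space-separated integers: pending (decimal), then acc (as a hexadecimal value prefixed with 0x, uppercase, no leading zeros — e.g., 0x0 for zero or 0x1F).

Byte[0]=33: 1-byte. pending=0, acc=0x0
Byte[1]=F0: 4-byte lead. pending=3, acc=0x0
Byte[2]=A3: continuation. acc=(acc<<6)|0x23=0x23, pending=2
Byte[3]=99: continuation. acc=(acc<<6)|0x19=0x8D9, pending=1

Answer: 1 0x8D9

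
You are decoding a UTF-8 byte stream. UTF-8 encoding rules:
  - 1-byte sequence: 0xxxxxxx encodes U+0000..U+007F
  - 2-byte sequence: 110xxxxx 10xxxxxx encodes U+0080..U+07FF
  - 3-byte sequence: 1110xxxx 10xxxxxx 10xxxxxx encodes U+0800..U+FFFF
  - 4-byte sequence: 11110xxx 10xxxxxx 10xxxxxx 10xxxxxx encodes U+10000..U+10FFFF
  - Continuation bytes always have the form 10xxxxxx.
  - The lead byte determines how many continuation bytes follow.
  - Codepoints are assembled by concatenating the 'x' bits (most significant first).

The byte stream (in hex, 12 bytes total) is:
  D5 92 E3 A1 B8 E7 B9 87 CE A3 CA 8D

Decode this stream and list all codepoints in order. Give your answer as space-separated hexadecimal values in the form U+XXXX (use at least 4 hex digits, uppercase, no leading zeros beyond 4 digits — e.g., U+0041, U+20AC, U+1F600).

Byte[0]=D5: 2-byte lead, need 1 cont bytes. acc=0x15
Byte[1]=92: continuation. acc=(acc<<6)|0x12=0x552
Completed: cp=U+0552 (starts at byte 0)
Byte[2]=E3: 3-byte lead, need 2 cont bytes. acc=0x3
Byte[3]=A1: continuation. acc=(acc<<6)|0x21=0xE1
Byte[4]=B8: continuation. acc=(acc<<6)|0x38=0x3878
Completed: cp=U+3878 (starts at byte 2)
Byte[5]=E7: 3-byte lead, need 2 cont bytes. acc=0x7
Byte[6]=B9: continuation. acc=(acc<<6)|0x39=0x1F9
Byte[7]=87: continuation. acc=(acc<<6)|0x07=0x7E47
Completed: cp=U+7E47 (starts at byte 5)
Byte[8]=CE: 2-byte lead, need 1 cont bytes. acc=0xE
Byte[9]=A3: continuation. acc=(acc<<6)|0x23=0x3A3
Completed: cp=U+03A3 (starts at byte 8)
Byte[10]=CA: 2-byte lead, need 1 cont bytes. acc=0xA
Byte[11]=8D: continuation. acc=(acc<<6)|0x0D=0x28D
Completed: cp=U+028D (starts at byte 10)

Answer: U+0552 U+3878 U+7E47 U+03A3 U+028D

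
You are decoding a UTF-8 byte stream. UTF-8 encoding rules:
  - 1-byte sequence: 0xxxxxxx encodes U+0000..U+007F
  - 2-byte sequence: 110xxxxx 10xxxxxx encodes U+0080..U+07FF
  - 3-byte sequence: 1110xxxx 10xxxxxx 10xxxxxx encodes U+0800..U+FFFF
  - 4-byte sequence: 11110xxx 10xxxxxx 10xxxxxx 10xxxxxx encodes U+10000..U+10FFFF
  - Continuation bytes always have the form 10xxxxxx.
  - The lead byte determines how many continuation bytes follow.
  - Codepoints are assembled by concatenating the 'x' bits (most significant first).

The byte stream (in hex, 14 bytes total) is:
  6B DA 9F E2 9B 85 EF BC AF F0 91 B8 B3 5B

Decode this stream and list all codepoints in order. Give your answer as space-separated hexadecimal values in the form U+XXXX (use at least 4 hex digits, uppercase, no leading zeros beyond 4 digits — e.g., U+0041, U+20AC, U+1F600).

Answer: U+006B U+069F U+26C5 U+FF2F U+11E33 U+005B

Derivation:
Byte[0]=6B: 1-byte ASCII. cp=U+006B
Byte[1]=DA: 2-byte lead, need 1 cont bytes. acc=0x1A
Byte[2]=9F: continuation. acc=(acc<<6)|0x1F=0x69F
Completed: cp=U+069F (starts at byte 1)
Byte[3]=E2: 3-byte lead, need 2 cont bytes. acc=0x2
Byte[4]=9B: continuation. acc=(acc<<6)|0x1B=0x9B
Byte[5]=85: continuation. acc=(acc<<6)|0x05=0x26C5
Completed: cp=U+26C5 (starts at byte 3)
Byte[6]=EF: 3-byte lead, need 2 cont bytes. acc=0xF
Byte[7]=BC: continuation. acc=(acc<<6)|0x3C=0x3FC
Byte[8]=AF: continuation. acc=(acc<<6)|0x2F=0xFF2F
Completed: cp=U+FF2F (starts at byte 6)
Byte[9]=F0: 4-byte lead, need 3 cont bytes. acc=0x0
Byte[10]=91: continuation. acc=(acc<<6)|0x11=0x11
Byte[11]=B8: continuation. acc=(acc<<6)|0x38=0x478
Byte[12]=B3: continuation. acc=(acc<<6)|0x33=0x11E33
Completed: cp=U+11E33 (starts at byte 9)
Byte[13]=5B: 1-byte ASCII. cp=U+005B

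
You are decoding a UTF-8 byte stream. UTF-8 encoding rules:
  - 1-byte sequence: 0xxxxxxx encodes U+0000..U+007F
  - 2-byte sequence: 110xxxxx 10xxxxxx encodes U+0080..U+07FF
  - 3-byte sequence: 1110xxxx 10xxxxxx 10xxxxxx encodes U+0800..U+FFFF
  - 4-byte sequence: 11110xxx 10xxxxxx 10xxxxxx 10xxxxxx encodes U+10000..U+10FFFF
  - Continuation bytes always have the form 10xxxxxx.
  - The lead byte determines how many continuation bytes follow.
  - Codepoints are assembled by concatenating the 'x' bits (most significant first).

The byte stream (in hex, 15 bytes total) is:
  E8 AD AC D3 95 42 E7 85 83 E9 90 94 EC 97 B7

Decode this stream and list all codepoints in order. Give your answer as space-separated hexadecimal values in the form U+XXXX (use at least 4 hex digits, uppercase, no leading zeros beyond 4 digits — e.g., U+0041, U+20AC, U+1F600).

Byte[0]=E8: 3-byte lead, need 2 cont bytes. acc=0x8
Byte[1]=AD: continuation. acc=(acc<<6)|0x2D=0x22D
Byte[2]=AC: continuation. acc=(acc<<6)|0x2C=0x8B6C
Completed: cp=U+8B6C (starts at byte 0)
Byte[3]=D3: 2-byte lead, need 1 cont bytes. acc=0x13
Byte[4]=95: continuation. acc=(acc<<6)|0x15=0x4D5
Completed: cp=U+04D5 (starts at byte 3)
Byte[5]=42: 1-byte ASCII. cp=U+0042
Byte[6]=E7: 3-byte lead, need 2 cont bytes. acc=0x7
Byte[7]=85: continuation. acc=(acc<<6)|0x05=0x1C5
Byte[8]=83: continuation. acc=(acc<<6)|0x03=0x7143
Completed: cp=U+7143 (starts at byte 6)
Byte[9]=E9: 3-byte lead, need 2 cont bytes. acc=0x9
Byte[10]=90: continuation. acc=(acc<<6)|0x10=0x250
Byte[11]=94: continuation. acc=(acc<<6)|0x14=0x9414
Completed: cp=U+9414 (starts at byte 9)
Byte[12]=EC: 3-byte lead, need 2 cont bytes. acc=0xC
Byte[13]=97: continuation. acc=(acc<<6)|0x17=0x317
Byte[14]=B7: continuation. acc=(acc<<6)|0x37=0xC5F7
Completed: cp=U+C5F7 (starts at byte 12)

Answer: U+8B6C U+04D5 U+0042 U+7143 U+9414 U+C5F7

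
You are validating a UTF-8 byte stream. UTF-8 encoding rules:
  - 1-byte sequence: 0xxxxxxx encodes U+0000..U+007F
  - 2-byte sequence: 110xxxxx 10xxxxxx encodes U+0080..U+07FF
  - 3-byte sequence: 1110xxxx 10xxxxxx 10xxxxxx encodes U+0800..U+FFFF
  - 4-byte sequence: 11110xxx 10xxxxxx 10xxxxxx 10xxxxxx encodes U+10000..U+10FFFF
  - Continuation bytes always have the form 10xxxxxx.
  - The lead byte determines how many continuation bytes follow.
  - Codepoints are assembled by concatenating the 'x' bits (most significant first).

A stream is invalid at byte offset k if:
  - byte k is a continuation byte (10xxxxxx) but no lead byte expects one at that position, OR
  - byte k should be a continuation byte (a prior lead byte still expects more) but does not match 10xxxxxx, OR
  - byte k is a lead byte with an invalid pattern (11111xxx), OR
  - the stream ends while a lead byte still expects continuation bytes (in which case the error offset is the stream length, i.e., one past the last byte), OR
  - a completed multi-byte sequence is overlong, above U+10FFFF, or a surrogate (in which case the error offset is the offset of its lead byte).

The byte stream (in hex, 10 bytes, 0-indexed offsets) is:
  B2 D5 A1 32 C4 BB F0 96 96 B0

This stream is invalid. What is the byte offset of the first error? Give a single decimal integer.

Byte[0]=B2: INVALID lead byte (not 0xxx/110x/1110/11110)

Answer: 0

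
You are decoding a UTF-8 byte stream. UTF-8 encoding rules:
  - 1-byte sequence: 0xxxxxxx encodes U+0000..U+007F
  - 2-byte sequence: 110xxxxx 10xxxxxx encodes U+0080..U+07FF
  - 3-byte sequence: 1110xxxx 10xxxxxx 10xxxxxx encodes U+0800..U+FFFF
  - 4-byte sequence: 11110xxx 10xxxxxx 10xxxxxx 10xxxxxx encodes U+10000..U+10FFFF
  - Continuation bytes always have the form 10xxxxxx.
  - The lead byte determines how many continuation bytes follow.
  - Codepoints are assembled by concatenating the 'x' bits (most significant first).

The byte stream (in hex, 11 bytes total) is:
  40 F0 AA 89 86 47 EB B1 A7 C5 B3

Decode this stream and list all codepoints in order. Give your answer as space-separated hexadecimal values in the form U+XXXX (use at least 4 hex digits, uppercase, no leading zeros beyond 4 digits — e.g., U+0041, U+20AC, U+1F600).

Answer: U+0040 U+2A246 U+0047 U+BC67 U+0173

Derivation:
Byte[0]=40: 1-byte ASCII. cp=U+0040
Byte[1]=F0: 4-byte lead, need 3 cont bytes. acc=0x0
Byte[2]=AA: continuation. acc=(acc<<6)|0x2A=0x2A
Byte[3]=89: continuation. acc=(acc<<6)|0x09=0xA89
Byte[4]=86: continuation. acc=(acc<<6)|0x06=0x2A246
Completed: cp=U+2A246 (starts at byte 1)
Byte[5]=47: 1-byte ASCII. cp=U+0047
Byte[6]=EB: 3-byte lead, need 2 cont bytes. acc=0xB
Byte[7]=B1: continuation. acc=(acc<<6)|0x31=0x2F1
Byte[8]=A7: continuation. acc=(acc<<6)|0x27=0xBC67
Completed: cp=U+BC67 (starts at byte 6)
Byte[9]=C5: 2-byte lead, need 1 cont bytes. acc=0x5
Byte[10]=B3: continuation. acc=(acc<<6)|0x33=0x173
Completed: cp=U+0173 (starts at byte 9)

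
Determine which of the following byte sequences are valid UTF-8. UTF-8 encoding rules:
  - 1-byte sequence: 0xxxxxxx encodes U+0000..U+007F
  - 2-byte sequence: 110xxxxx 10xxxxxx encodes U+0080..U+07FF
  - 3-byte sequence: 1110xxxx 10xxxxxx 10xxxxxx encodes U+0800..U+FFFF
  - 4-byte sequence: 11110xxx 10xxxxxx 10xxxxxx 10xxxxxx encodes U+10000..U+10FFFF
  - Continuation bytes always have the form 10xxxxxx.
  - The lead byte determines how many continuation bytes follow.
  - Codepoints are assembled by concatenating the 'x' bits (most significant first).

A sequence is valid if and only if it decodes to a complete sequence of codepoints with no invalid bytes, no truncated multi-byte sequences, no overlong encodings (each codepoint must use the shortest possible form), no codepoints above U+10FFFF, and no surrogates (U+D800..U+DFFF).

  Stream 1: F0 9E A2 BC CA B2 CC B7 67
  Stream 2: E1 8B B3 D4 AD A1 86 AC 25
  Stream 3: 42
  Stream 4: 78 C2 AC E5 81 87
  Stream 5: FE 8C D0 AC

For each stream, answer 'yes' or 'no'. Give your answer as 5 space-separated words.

Answer: yes no yes yes no

Derivation:
Stream 1: decodes cleanly. VALID
Stream 2: error at byte offset 5. INVALID
Stream 3: decodes cleanly. VALID
Stream 4: decodes cleanly. VALID
Stream 5: error at byte offset 0. INVALID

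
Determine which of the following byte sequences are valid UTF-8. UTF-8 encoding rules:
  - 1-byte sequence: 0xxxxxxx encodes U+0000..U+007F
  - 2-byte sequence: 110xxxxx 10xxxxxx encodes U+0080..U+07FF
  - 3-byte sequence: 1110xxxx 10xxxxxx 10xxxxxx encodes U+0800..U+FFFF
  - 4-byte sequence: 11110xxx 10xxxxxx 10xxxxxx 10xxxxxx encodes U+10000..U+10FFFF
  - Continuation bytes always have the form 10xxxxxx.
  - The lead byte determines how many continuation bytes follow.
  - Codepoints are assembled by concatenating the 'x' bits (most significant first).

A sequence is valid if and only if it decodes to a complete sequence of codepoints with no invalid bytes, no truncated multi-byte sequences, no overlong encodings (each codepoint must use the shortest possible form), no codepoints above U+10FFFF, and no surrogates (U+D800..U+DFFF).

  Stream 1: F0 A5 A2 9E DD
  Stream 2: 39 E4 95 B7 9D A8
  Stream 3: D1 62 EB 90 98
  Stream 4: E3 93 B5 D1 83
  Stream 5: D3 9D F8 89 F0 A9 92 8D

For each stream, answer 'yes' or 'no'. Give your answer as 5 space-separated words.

Stream 1: error at byte offset 5. INVALID
Stream 2: error at byte offset 4. INVALID
Stream 3: error at byte offset 1. INVALID
Stream 4: decodes cleanly. VALID
Stream 5: error at byte offset 2. INVALID

Answer: no no no yes no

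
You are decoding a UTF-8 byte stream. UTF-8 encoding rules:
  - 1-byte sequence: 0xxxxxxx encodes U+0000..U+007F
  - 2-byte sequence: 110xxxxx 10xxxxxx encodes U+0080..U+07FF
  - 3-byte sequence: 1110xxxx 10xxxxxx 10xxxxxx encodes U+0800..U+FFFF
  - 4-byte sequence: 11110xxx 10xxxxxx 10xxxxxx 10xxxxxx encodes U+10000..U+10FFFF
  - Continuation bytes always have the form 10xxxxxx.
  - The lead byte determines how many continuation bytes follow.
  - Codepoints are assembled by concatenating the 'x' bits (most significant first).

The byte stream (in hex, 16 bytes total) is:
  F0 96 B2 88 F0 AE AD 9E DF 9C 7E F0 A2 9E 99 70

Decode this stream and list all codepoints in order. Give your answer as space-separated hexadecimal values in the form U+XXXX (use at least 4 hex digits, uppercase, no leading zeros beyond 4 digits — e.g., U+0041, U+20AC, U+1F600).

Byte[0]=F0: 4-byte lead, need 3 cont bytes. acc=0x0
Byte[1]=96: continuation. acc=(acc<<6)|0x16=0x16
Byte[2]=B2: continuation. acc=(acc<<6)|0x32=0x5B2
Byte[3]=88: continuation. acc=(acc<<6)|0x08=0x16C88
Completed: cp=U+16C88 (starts at byte 0)
Byte[4]=F0: 4-byte lead, need 3 cont bytes. acc=0x0
Byte[5]=AE: continuation. acc=(acc<<6)|0x2E=0x2E
Byte[6]=AD: continuation. acc=(acc<<6)|0x2D=0xBAD
Byte[7]=9E: continuation. acc=(acc<<6)|0x1E=0x2EB5E
Completed: cp=U+2EB5E (starts at byte 4)
Byte[8]=DF: 2-byte lead, need 1 cont bytes. acc=0x1F
Byte[9]=9C: continuation. acc=(acc<<6)|0x1C=0x7DC
Completed: cp=U+07DC (starts at byte 8)
Byte[10]=7E: 1-byte ASCII. cp=U+007E
Byte[11]=F0: 4-byte lead, need 3 cont bytes. acc=0x0
Byte[12]=A2: continuation. acc=(acc<<6)|0x22=0x22
Byte[13]=9E: continuation. acc=(acc<<6)|0x1E=0x89E
Byte[14]=99: continuation. acc=(acc<<6)|0x19=0x22799
Completed: cp=U+22799 (starts at byte 11)
Byte[15]=70: 1-byte ASCII. cp=U+0070

Answer: U+16C88 U+2EB5E U+07DC U+007E U+22799 U+0070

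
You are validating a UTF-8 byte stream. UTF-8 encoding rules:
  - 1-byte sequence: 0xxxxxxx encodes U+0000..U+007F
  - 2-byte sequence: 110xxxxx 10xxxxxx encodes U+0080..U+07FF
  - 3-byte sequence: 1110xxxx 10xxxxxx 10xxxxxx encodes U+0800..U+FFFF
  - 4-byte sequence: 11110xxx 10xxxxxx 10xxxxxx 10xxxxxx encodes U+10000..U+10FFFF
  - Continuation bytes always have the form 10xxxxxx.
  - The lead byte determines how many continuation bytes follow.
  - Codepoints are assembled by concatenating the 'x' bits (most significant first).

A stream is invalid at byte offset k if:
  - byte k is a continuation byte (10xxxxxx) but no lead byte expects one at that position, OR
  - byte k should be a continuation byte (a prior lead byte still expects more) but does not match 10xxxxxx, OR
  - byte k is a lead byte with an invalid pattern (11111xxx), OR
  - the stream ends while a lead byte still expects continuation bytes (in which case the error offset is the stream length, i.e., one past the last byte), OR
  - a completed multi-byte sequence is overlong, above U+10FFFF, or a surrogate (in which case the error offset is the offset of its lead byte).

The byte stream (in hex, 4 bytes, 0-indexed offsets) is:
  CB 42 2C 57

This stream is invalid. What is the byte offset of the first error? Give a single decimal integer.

Byte[0]=CB: 2-byte lead, need 1 cont bytes. acc=0xB
Byte[1]=42: expected 10xxxxxx continuation. INVALID

Answer: 1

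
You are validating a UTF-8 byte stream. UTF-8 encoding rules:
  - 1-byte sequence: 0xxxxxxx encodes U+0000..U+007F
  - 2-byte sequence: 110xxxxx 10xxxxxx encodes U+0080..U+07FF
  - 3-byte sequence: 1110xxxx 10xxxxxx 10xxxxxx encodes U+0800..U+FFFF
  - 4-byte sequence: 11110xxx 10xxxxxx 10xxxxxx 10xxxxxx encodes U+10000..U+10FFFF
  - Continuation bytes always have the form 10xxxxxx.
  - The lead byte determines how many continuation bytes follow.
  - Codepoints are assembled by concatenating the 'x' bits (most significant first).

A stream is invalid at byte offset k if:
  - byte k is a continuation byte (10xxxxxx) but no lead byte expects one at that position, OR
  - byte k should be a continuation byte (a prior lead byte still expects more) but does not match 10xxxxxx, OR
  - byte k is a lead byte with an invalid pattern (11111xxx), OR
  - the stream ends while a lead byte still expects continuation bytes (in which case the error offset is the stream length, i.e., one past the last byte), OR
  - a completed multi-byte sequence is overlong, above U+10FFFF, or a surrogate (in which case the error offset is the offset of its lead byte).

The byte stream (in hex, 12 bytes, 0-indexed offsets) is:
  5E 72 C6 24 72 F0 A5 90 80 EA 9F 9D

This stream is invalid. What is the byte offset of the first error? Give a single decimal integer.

Answer: 3

Derivation:
Byte[0]=5E: 1-byte ASCII. cp=U+005E
Byte[1]=72: 1-byte ASCII. cp=U+0072
Byte[2]=C6: 2-byte lead, need 1 cont bytes. acc=0x6
Byte[3]=24: expected 10xxxxxx continuation. INVALID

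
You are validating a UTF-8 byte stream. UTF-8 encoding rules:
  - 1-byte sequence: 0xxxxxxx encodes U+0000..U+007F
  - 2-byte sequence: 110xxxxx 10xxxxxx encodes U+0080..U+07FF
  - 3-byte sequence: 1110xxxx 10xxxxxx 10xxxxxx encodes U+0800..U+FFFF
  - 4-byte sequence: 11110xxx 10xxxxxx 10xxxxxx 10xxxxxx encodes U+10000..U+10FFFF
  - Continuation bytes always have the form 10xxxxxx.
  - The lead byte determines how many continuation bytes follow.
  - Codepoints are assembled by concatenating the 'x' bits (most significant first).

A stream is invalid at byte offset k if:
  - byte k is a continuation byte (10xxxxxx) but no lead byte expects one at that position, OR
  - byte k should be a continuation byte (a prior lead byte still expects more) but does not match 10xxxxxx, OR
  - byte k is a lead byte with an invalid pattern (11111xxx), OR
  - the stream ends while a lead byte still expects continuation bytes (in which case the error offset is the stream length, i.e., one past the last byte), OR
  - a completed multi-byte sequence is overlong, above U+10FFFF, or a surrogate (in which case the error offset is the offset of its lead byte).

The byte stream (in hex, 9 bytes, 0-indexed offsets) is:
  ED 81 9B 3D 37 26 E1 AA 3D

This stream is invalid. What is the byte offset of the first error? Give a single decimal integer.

Answer: 8

Derivation:
Byte[0]=ED: 3-byte lead, need 2 cont bytes. acc=0xD
Byte[1]=81: continuation. acc=(acc<<6)|0x01=0x341
Byte[2]=9B: continuation. acc=(acc<<6)|0x1B=0xD05B
Completed: cp=U+D05B (starts at byte 0)
Byte[3]=3D: 1-byte ASCII. cp=U+003D
Byte[4]=37: 1-byte ASCII. cp=U+0037
Byte[5]=26: 1-byte ASCII. cp=U+0026
Byte[6]=E1: 3-byte lead, need 2 cont bytes. acc=0x1
Byte[7]=AA: continuation. acc=(acc<<6)|0x2A=0x6A
Byte[8]=3D: expected 10xxxxxx continuation. INVALID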